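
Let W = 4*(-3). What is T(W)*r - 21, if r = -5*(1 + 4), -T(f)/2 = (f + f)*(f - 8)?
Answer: 23979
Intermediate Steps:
W = -12
T(f) = -4*f*(-8 + f) (T(f) = -2*(f + f)*(f - 8) = -2*2*f*(-8 + f) = -4*f*(-8 + f))
r = -25 (r = -5*5 = -25)
T(W)*r - 21 = (4*(-12)*(8 - 1*(-12)))*(-25) - 21 = (4*(-12)*(8 + 12))*(-25) - 21 = (4*(-12)*20)*(-25) - 21 = -960*(-25) - 21 = 24000 - 21 = 23979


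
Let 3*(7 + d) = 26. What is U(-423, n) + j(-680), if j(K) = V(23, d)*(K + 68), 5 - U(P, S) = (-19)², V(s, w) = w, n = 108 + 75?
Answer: -1376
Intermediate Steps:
d = 5/3 (d = -7 + (⅓)*26 = -7 + 26/3 = 5/3 ≈ 1.6667)
n = 183
U(P, S) = -356 (U(P, S) = 5 - 1*(-19)² = 5 - 1*361 = 5 - 361 = -356)
j(K) = 340/3 + 5*K/3 (j(K) = 5*(K + 68)/3 = 5*(68 + K)/3 = 340/3 + 5*K/3)
U(-423, n) + j(-680) = -356 + (340/3 + (5/3)*(-680)) = -356 + (340/3 - 3400/3) = -356 - 1020 = -1376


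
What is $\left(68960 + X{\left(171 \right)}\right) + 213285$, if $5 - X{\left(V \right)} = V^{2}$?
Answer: $253009$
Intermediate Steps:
$X{\left(V \right)} = 5 - V^{2}$
$\left(68960 + X{\left(171 \right)}\right) + 213285 = \left(68960 + \left(5 - 171^{2}\right)\right) + 213285 = \left(68960 + \left(5 - 29241\right)\right) + 213285 = \left(68960 - 29236\right) + 213285 = 39724 + 213285 = 253009$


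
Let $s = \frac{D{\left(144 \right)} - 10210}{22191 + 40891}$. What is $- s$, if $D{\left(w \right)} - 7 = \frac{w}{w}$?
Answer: $\frac{5101}{31541} \approx 0.16173$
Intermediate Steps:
$D{\left(w \right)} = 8$ ($D{\left(w \right)} = 7 + \frac{w}{w} = 7 + 1 = 8$)
$s = - \frac{5101}{31541}$ ($s = \frac{8 - 10210}{22191 + 40891} = - \frac{10202}{63082} = \left(-10202\right) \frac{1}{63082} = - \frac{5101}{31541} \approx -0.16173$)
$- s = \left(-1\right) \left(- \frac{5101}{31541}\right) = \frac{5101}{31541}$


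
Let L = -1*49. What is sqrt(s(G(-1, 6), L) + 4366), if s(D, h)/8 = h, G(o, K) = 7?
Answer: sqrt(3974) ≈ 63.040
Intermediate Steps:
L = -49
s(D, h) = 8*h
sqrt(s(G(-1, 6), L) + 4366) = sqrt(8*(-49) + 4366) = sqrt(-392 + 4366) = sqrt(3974)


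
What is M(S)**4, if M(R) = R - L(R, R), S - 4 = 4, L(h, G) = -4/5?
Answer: 3748096/625 ≈ 5997.0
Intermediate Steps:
L(h, G) = -4/5 (L(h, G) = -4*1/5 = -4/5)
S = 8 (S = 4 + 4 = 8)
M(R) = 4/5 + R (M(R) = R - 1*(-4/5) = R + 4/5 = 4/5 + R)
M(S)**4 = (4/5 + 8)**4 = (44/5)**4 = 3748096/625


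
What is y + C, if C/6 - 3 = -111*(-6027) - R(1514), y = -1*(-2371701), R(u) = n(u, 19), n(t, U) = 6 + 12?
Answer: 6385593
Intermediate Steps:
n(t, U) = 18
R(u) = 18
y = 2371701
C = 4013892 (C = 18 + 6*(-111*(-6027) - 1*18) = 18 + 6*(668997 - 18) = 18 + 6*668979 = 18 + 4013874 = 4013892)
y + C = 2371701 + 4013892 = 6385593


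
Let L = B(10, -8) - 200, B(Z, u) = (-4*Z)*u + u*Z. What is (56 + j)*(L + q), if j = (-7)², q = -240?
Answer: -21000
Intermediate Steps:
B(Z, u) = -3*Z*u (B(Z, u) = -4*Z*u + Z*u = -3*Z*u)
j = 49
L = 40 (L = -3*10*(-8) - 200 = 240 - 200 = 40)
(56 + j)*(L + q) = (56 + 49)*(40 - 240) = 105*(-200) = -21000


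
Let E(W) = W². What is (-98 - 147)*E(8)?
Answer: -15680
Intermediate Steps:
(-98 - 147)*E(8) = (-98 - 147)*8² = -245*64 = -15680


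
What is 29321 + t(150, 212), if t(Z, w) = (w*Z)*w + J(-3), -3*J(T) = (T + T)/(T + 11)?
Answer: 27083685/4 ≈ 6.7709e+6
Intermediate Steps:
J(T) = -2*T/(3*(11 + T)) (J(T) = -(T + T)/(3*(T + 11)) = -2*T/(3*(11 + T)))
t(Z, w) = 1/4 + Z*w**2 (t(Z, w) = (w*Z)*w - 2*(-3)/(33 + 3*(-3)) = (Z*w)*w - 2*(-3)/(33 - 9) = Z*w**2 - 2*(-3)/24 = Z*w**2 - 2*(-3)*1/24 = Z*w**2 + 1/4 = 1/4 + Z*w**2)
29321 + t(150, 212) = 29321 + (1/4 + 150*212**2) = 29321 + (1/4 + 150*44944) = 29321 + (1/4 + 6741600) = 29321 + 26966401/4 = 27083685/4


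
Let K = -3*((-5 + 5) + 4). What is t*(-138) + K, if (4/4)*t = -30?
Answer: 4128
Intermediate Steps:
t = -30
K = -12 (K = -3*(0 + 4) = -3*4 = -12)
t*(-138) + K = -30*(-138) - 12 = 4140 - 12 = 4128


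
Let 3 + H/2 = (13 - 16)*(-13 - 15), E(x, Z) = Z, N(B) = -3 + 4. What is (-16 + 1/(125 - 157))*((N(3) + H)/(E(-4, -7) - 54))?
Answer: 83619/1952 ≈ 42.838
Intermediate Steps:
N(B) = 1
H = 162 (H = -6 + 2*((13 - 16)*(-13 - 15)) = -6 + 2*(-3*(-28)) = -6 + 2*84 = -6 + 168 = 162)
(-16 + 1/(125 - 157))*((N(3) + H)/(E(-4, -7) - 54)) = (-16 + 1/(125 - 157))*((1 + 162)/(-7 - 54)) = (-16 + 1/(-32))*(163/(-61)) = (-16 - 1/32)*(163*(-1/61)) = -513/32*(-163/61) = 83619/1952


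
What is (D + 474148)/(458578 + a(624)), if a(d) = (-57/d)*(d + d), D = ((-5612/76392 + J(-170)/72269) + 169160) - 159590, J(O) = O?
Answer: 667624268039849/632768969515968 ≈ 1.0551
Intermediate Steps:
D = 13208345834273/1380193362 (D = ((-5612/76392 - 170/72269) + 169160) - 159590 = ((-5612*1/76392 - 170*1/72269) + 169160) - 159590 = ((-1403/19098 - 170/72269) + 169160) - 159590 = (-104640067/1380193362 + 169160) - 159590 = 233473404475853/1380193362 - 159590 = 13208345834273/1380193362 ≈ 9569.9)
a(d) = -114 (a(d) = (-57/d)*(2*d) = -114)
(D + 474148)/(458578 + a(624)) = (13208345834273/1380193362 + 474148)/(458578 - 114) = (667624268039849/1380193362)/458464 = (667624268039849/1380193362)*(1/458464) = 667624268039849/632768969515968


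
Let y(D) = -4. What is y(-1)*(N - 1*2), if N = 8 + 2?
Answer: -32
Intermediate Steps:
N = 10
y(-1)*(N - 1*2) = -4*(10 - 1*2) = -4*(10 - 2) = -4*8 = -32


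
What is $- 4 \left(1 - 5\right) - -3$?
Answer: $19$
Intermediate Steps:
$- 4 \left(1 - 5\right) - -3 = \left(-4\right) \left(-4\right) + 3 = 16 + 3 = 19$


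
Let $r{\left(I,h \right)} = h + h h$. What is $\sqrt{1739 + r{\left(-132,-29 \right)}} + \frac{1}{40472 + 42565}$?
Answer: $\frac{1}{83037} + \sqrt{2551} \approx 50.507$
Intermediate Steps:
$r{\left(I,h \right)} = h + h^{2}$
$\sqrt{1739 + r{\left(-132,-29 \right)}} + \frac{1}{40472 + 42565} = \sqrt{1739 - 29 \left(1 - 29\right)} + \frac{1}{40472 + 42565} = \sqrt{1739 - -812} + \frac{1}{83037} = \sqrt{1739 + 812} + \frac{1}{83037} = \sqrt{2551} + \frac{1}{83037} = \frac{1}{83037} + \sqrt{2551}$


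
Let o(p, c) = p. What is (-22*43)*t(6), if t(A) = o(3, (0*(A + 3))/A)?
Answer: -2838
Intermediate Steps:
t(A) = 3
(-22*43)*t(6) = -22*43*3 = -946*3 = -2838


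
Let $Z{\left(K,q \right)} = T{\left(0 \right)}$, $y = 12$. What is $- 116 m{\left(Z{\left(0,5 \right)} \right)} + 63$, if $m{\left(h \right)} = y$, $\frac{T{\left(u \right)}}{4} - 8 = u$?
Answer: $-1329$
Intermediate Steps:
$T{\left(u \right)} = 32 + 4 u$
$Z{\left(K,q \right)} = 32$ ($Z{\left(K,q \right)} = 32 + 4 \cdot 0 = 32 + 0 = 32$)
$m{\left(h \right)} = 12$
$- 116 m{\left(Z{\left(0,5 \right)} \right)} + 63 = \left(-116\right) 12 + 63 = -1392 + 63 = -1329$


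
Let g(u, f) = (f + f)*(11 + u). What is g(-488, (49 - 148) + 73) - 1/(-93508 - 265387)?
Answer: 8902031581/358895 ≈ 24804.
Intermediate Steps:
g(u, f) = 2*f*(11 + u) (g(u, f) = (2*f)*(11 + u) = 2*f*(11 + u))
g(-488, (49 - 148) + 73) - 1/(-93508 - 265387) = 2*((49 - 148) + 73)*(11 - 488) - 1/(-93508 - 265387) = 2*(-99 + 73)*(-477) - 1/(-358895) = 2*(-26)*(-477) - 1*(-1/358895) = 24804 + 1/358895 = 8902031581/358895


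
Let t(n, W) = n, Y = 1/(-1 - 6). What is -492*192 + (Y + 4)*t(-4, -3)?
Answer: -661356/7 ≈ -94479.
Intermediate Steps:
Y = -⅐ (Y = 1/(-7) = -⅐ ≈ -0.14286)
-492*192 + (Y + 4)*t(-4, -3) = -492*192 + (-⅐ + 4)*(-4) = -94464 + (27/7)*(-4) = -94464 - 108/7 = -661356/7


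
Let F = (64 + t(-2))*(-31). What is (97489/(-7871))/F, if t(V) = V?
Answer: 97489/15128062 ≈ 0.0064442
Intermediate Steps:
F = -1922 (F = (64 - 2)*(-31) = 62*(-31) = -1922)
(97489/(-7871))/F = (97489/(-7871))/(-1922) = (97489*(-1/7871))*(-1/1922) = -97489/7871*(-1/1922) = 97489/15128062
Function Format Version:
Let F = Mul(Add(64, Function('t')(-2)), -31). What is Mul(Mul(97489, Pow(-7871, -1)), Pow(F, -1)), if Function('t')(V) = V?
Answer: Rational(97489, 15128062) ≈ 0.0064442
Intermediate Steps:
F = -1922 (F = Mul(Add(64, -2), -31) = Mul(62, -31) = -1922)
Mul(Mul(97489, Pow(-7871, -1)), Pow(F, -1)) = Mul(Mul(97489, Pow(-7871, -1)), Pow(-1922, -1)) = Mul(Mul(97489, Rational(-1, 7871)), Rational(-1, 1922)) = Mul(Rational(-97489, 7871), Rational(-1, 1922)) = Rational(97489, 15128062)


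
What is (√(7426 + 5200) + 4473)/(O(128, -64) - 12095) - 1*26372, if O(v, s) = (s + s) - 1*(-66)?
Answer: -320608877/12157 - √12626/12157 ≈ -26372.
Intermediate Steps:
O(v, s) = 66 + 2*s (O(v, s) = 2*s + 66 = 66 + 2*s)
(√(7426 + 5200) + 4473)/(O(128, -64) - 12095) - 1*26372 = (√(7426 + 5200) + 4473)/((66 + 2*(-64)) - 12095) - 1*26372 = (√12626 + 4473)/((66 - 128) - 12095) - 26372 = (4473 + √12626)/(-62 - 12095) - 26372 = (4473 + √12626)/(-12157) - 26372 = (4473 + √12626)*(-1/12157) - 26372 = (-4473/12157 - √12626/12157) - 26372 = -320608877/12157 - √12626/12157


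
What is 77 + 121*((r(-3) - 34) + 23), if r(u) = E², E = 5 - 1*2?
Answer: -165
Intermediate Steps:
E = 3 (E = 5 - 2 = 3)
r(u) = 9 (r(u) = 3² = 9)
77 + 121*((r(-3) - 34) + 23) = 77 + 121*((9 - 34) + 23) = 77 + 121*(-25 + 23) = 77 + 121*(-2) = 77 - 242 = -165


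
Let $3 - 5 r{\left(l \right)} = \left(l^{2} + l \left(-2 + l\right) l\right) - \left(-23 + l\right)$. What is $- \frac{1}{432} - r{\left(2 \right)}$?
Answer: $\frac{9499}{2160} \approx 4.3977$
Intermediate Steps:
$r{\left(l \right)} = -4 - \frac{l^{2}}{5} + \frac{l}{5} - \frac{l^{2} \left(-2 + l\right)}{5}$ ($r{\left(l \right)} = \frac{3}{5} - \frac{\left(l^{2} + l \left(-2 + l\right) l\right) - \left(-23 + l\right)}{5} = \frac{3}{5} - \frac{\left(l^{2} + l^{2} \left(-2 + l\right)\right) - \left(-23 + l\right)}{5} = \frac{3}{5} - \frac{23 + l^{2} - l + l^{2} \left(-2 + l\right)}{5} = \frac{3}{5} - \left(\frac{23}{5} - \frac{l}{5} + \frac{l^{2}}{5} + \frac{l^{2} \left(-2 + l\right)}{5}\right) = -4 - \frac{l^{2}}{5} + \frac{l}{5} - \frac{l^{2} \left(-2 + l\right)}{5}$)
$- \frac{1}{432} - r{\left(2 \right)} = - \frac{1}{432} - \left(-4 - \frac{2^{3}}{5} + \frac{1}{5} \cdot 2 + \frac{2^{2}}{5}\right) = \left(-1\right) \frac{1}{432} - \left(-4 - \frac{8}{5} + \frac{2}{5} + \frac{1}{5} \cdot 4\right) = - \frac{1}{432} - \left(-4 - \frac{8}{5} + \frac{2}{5} + \frac{4}{5}\right) = - \frac{1}{432} - - \frac{22}{5} = - \frac{1}{432} + \frac{22}{5} = \frac{9499}{2160}$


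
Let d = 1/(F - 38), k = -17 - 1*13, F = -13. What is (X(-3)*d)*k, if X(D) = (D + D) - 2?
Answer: -80/17 ≈ -4.7059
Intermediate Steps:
X(D) = -2 + 2*D (X(D) = 2*D - 2 = -2 + 2*D)
k = -30 (k = -17 - 13 = -30)
d = -1/51 (d = 1/(-13 - 38) = 1/(-51) = -1/51 ≈ -0.019608)
(X(-3)*d)*k = ((-2 + 2*(-3))*(-1/51))*(-30) = ((-2 - 6)*(-1/51))*(-30) = -8*(-1/51)*(-30) = (8/51)*(-30) = -80/17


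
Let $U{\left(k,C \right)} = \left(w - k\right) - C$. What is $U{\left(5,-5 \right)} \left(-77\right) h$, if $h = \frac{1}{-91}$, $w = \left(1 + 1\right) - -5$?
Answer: $\frac{77}{13} \approx 5.9231$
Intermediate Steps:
$w = 7$ ($w = 2 + 5 = 7$)
$h = - \frac{1}{91} \approx -0.010989$
$U{\left(k,C \right)} = 7 - C - k$ ($U{\left(k,C \right)} = \left(7 - k\right) - C = 7 - C - k$)
$U{\left(5,-5 \right)} \left(-77\right) h = \left(7 - -5 - 5\right) \left(-77\right) \left(- \frac{1}{91}\right) = \left(7 + 5 - 5\right) \left(-77\right) \left(- \frac{1}{91}\right) = 7 \left(-77\right) \left(- \frac{1}{91}\right) = \left(-539\right) \left(- \frac{1}{91}\right) = \frac{77}{13}$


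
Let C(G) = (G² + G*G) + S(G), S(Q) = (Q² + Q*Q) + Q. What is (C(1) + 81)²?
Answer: 7396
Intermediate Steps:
S(Q) = Q + 2*Q² (S(Q) = (Q² + Q²) + Q = 2*Q² + Q = Q + 2*Q²)
C(G) = 2*G² + G*(1 + 2*G) (C(G) = (G² + G*G) + G*(1 + 2*G) = (G² + G²) + G*(1 + 2*G) = 2*G² + G*(1 + 2*G))
(C(1) + 81)² = (1*(1 + 4*1) + 81)² = (1*(1 + 4) + 81)² = (1*5 + 81)² = (5 + 81)² = 86² = 7396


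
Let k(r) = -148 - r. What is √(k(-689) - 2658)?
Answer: I*√2117 ≈ 46.011*I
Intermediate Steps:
√(k(-689) - 2658) = √((-148 - 1*(-689)) - 2658) = √((-148 + 689) - 2658) = √(541 - 2658) = √(-2117) = I*√2117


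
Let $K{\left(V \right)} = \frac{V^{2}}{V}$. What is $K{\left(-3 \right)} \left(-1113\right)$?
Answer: $3339$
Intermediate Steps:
$K{\left(V \right)} = V$
$K{\left(-3 \right)} \left(-1113\right) = \left(-3\right) \left(-1113\right) = 3339$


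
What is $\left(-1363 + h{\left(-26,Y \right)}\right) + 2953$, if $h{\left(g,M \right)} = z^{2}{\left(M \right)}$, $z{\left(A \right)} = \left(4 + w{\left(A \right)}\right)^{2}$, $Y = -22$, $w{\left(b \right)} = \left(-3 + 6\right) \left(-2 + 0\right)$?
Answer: $1606$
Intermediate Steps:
$w{\left(b \right)} = -6$ ($w{\left(b \right)} = 3 \left(-2\right) = -6$)
$z{\left(A \right)} = 4$ ($z{\left(A \right)} = \left(4 - 6\right)^{2} = \left(-2\right)^{2} = 4$)
$h{\left(g,M \right)} = 16$ ($h{\left(g,M \right)} = 4^{2} = 16$)
$\left(-1363 + h{\left(-26,Y \right)}\right) + 2953 = \left(-1363 + 16\right) + 2953 = -1347 + 2953 = 1606$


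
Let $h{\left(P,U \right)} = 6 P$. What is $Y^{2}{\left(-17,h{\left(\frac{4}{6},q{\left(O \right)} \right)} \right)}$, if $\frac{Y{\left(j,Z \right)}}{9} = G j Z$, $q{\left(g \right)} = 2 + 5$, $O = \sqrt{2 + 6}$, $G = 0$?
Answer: $0$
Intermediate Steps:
$O = 2 \sqrt{2}$ ($O = \sqrt{8} = 2 \sqrt{2} \approx 2.8284$)
$q{\left(g \right)} = 7$
$Y{\left(j,Z \right)} = 0$ ($Y{\left(j,Z \right)} = 9 \cdot 0 j Z = 9 \cdot 0 Z j = 9 \cdot 0 = 0$)
$Y^{2}{\left(-17,h{\left(\frac{4}{6},q{\left(O \right)} \right)} \right)} = 0^{2} = 0$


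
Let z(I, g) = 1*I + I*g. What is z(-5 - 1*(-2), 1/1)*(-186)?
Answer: 1116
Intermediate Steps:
z(I, g) = I + I*g
z(-5 - 1*(-2), 1/1)*(-186) = ((-5 - 1*(-2))*(1 + 1/1))*(-186) = ((-5 + 2)*(1 + 1))*(-186) = -3*2*(-186) = -6*(-186) = 1116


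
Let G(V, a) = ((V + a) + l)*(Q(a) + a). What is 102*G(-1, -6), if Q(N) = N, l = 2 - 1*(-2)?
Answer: 3672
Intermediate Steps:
l = 4 (l = 2 + 2 = 4)
G(V, a) = 2*a*(4 + V + a) (G(V, a) = ((V + a) + 4)*(a + a) = (4 + V + a)*(2*a) = 2*a*(4 + V + a))
102*G(-1, -6) = 102*(2*(-6)*(4 - 1 - 6)) = 102*(2*(-6)*(-3)) = 102*36 = 3672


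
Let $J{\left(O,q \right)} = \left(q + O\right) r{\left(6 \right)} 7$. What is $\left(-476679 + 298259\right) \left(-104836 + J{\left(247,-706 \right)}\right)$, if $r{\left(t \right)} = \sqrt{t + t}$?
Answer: $18704839120 + 1146526920 \sqrt{3} \approx 2.0691 \cdot 10^{10}$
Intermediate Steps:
$r{\left(t \right)} = \sqrt{2} \sqrt{t}$ ($r{\left(t \right)} = \sqrt{2 t} = \sqrt{2} \sqrt{t}$)
$J{\left(O,q \right)} = 14 \sqrt{3} \left(O + q\right)$ ($J{\left(O,q \right)} = \left(q + O\right) \sqrt{2} \sqrt{6} \cdot 7 = \left(O + q\right) 2 \sqrt{3} \cdot 7 = 2 \sqrt{3} \left(O + q\right) 7 = 14 \sqrt{3} \left(O + q\right)$)
$\left(-476679 + 298259\right) \left(-104836 + J{\left(247,-706 \right)}\right) = \left(-476679 + 298259\right) \left(-104836 + 14 \sqrt{3} \left(247 - 706\right)\right) = - 178420 \left(-104836 + 14 \sqrt{3} \left(-459\right)\right) = - 178420 \left(-104836 - 6426 \sqrt{3}\right) = 18704839120 + 1146526920 \sqrt{3}$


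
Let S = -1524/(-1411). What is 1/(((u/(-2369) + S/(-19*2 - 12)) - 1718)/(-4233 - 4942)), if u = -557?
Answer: 766722408125/143549361053 ≈ 5.3412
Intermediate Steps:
S = 1524/1411 (S = -1524*(-1/1411) = 1524/1411 ≈ 1.0801)
1/(((u/(-2369) + S/(-19*2 - 12)) - 1718)/(-4233 - 4942)) = 1/(((-557/(-2369) + 1524/(1411*(-19*2 - 12))) - 1718)/(-4233 - 4942)) = 1/(((-557*(-1/2369) + 1524/(1411*(-38 - 12))) - 1718)/(-9175)) = 1/(((557/2369 + (1524/1411)/(-50)) - 1718)*(-1/9175)) = 1/(((557/2369 + (1524/1411)*(-1/50)) - 1718)*(-1/9175)) = 1/(((557/2369 - 762/35275) - 1718)*(-1/9175)) = 1/((17842997/83566475 - 1718)*(-1/9175)) = 1/(-143549361053/83566475*(-1/9175)) = 1/(143549361053/766722408125) = 766722408125/143549361053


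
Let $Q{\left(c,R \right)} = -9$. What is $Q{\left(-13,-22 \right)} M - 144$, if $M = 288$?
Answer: $-2736$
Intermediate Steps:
$Q{\left(-13,-22 \right)} M - 144 = \left(-9\right) 288 - 144 = -2592 - 144 = -2736$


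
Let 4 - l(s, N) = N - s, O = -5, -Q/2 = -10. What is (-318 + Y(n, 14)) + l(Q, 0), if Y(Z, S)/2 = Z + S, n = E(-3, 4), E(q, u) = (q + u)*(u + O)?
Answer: -268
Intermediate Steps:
Q = 20 (Q = -2*(-10) = 20)
l(s, N) = 4 + s - N (l(s, N) = 4 - (N - s) = 4 + (s - N) = 4 + s - N)
E(q, u) = (-5 + u)*(q + u) (E(q, u) = (q + u)*(u - 5) = (q + u)*(-5 + u) = (-5 + u)*(q + u))
n = -1 (n = 4² - 5*(-3) - 5*4 - 3*4 = 16 + 15 - 20 - 12 = -1)
Y(Z, S) = 2*S + 2*Z (Y(Z, S) = 2*(Z + S) = 2*(S + Z) = 2*S + 2*Z)
(-318 + Y(n, 14)) + l(Q, 0) = (-318 + (2*14 + 2*(-1))) + (4 + 20 - 1*0) = (-318 + (28 - 2)) + (4 + 20 + 0) = (-318 + 26) + 24 = -292 + 24 = -268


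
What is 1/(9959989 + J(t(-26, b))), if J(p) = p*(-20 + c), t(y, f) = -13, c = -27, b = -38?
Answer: 1/9960600 ≈ 1.0040e-7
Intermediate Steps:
J(p) = -47*p (J(p) = p*(-20 - 27) = p*(-47) = -47*p)
1/(9959989 + J(t(-26, b))) = 1/(9959989 - 47*(-13)) = 1/(9959989 + 611) = 1/9960600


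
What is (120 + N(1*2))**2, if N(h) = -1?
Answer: 14161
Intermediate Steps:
(120 + N(1*2))**2 = (120 - 1)**2 = 119**2 = 14161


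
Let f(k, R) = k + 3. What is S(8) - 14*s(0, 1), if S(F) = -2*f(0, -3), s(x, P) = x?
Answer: -6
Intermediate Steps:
f(k, R) = 3 + k
S(F) = -6 (S(F) = -2*(3 + 0) = -2*3 = -6)
S(8) - 14*s(0, 1) = -6 - 14*0 = -6 + 0 = -6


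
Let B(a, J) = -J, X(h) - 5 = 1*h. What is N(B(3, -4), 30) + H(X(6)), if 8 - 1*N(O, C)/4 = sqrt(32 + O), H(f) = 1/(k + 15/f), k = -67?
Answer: 5765/722 ≈ 7.9848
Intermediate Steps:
X(h) = 5 + h (X(h) = 5 + 1*h = 5 + h)
H(f) = 1/(-67 + 15/f)
N(O, C) = 32 - 4*sqrt(32 + O)
N(B(3, -4), 30) + H(X(6)) = (32 - 4*sqrt(32 - 1*(-4))) + (5 + 6)/(15 - 67*(5 + 6)) = (32 - 4*sqrt(32 + 4)) + 11/(15 - 67*11) = (32 - 4*sqrt(36)) + 11/(15 - 737) = (32 - 4*6) + 11/(-722) = (32 - 24) + 11*(-1/722) = 8 - 11/722 = 5765/722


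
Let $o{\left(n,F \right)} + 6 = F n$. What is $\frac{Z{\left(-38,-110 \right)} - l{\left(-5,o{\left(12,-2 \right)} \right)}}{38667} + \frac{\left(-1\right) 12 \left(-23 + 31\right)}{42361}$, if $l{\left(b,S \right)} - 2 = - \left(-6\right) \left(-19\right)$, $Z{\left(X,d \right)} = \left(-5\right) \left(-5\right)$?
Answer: $\frac{2091425}{1637972787} \approx 0.0012768$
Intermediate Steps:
$Z{\left(X,d \right)} = 25$
$o{\left(n,F \right)} = -6 + F n$
$l{\left(b,S \right)} = -112$ ($l{\left(b,S \right)} = 2 - \left(-6\right) \left(-19\right) = 2 - 114 = -112$)
$\frac{Z{\left(-38,-110 \right)} - l{\left(-5,o{\left(12,-2 \right)} \right)}}{38667} + \frac{\left(-1\right) 12 \left(-23 + 31\right)}{42361} = \frac{25 - -112}{38667} + \frac{\left(-1\right) 12 \left(-23 + 31\right)}{42361} = \left(25 + 112\right) \frac{1}{38667} + \left(-12\right) 8 \cdot \frac{1}{42361} = 137 \cdot \frac{1}{38667} - \frac{96}{42361} = \frac{137}{38667} - \frac{96}{42361} = \frac{2091425}{1637972787}$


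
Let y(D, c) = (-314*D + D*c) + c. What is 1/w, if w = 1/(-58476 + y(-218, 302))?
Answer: -55558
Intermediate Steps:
y(D, c) = c - 314*D + D*c
w = -1/55558 (w = 1/(-58476 + (302 - 314*(-218) - 218*302)) = 1/(-58476 + (302 + 68452 - 65836)) = 1/(-58476 + 2918) = 1/(-55558) = -1/55558 ≈ -1.7999e-5)
1/w = 1/(-1/55558) = -55558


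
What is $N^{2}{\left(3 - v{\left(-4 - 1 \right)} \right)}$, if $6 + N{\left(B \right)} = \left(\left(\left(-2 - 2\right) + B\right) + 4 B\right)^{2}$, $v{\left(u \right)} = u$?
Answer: $1664100$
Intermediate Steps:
$N{\left(B \right)} = -6 + \left(-4 + 5 B\right)^{2}$ ($N{\left(B \right)} = -6 + \left(\left(\left(-2 - 2\right) + B\right) + 4 B\right)^{2} = -6 + \left(\left(-4 + B\right) + 4 B\right)^{2} = -6 + \left(-4 + 5 B\right)^{2}$)
$N^{2}{\left(3 - v{\left(-4 - 1 \right)} \right)} = \left(-6 + \left(-4 + 5 \left(3 - \left(-4 - 1\right)\right)\right)^{2}\right)^{2} = \left(-6 + \left(-4 + 5 \left(3 - -5\right)\right)^{2}\right)^{2} = \left(-6 + \left(-4 + 5 \left(3 + 5\right)\right)^{2}\right)^{2} = \left(-6 + \left(-4 + 5 \cdot 8\right)^{2}\right)^{2} = \left(-6 + \left(-4 + 40\right)^{2}\right)^{2} = \left(-6 + 36^{2}\right)^{2} = \left(-6 + 1296\right)^{2} = 1290^{2} = 1664100$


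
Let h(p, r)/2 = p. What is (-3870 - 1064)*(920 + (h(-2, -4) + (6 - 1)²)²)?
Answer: -6715174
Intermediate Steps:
h(p, r) = 2*p
(-3870 - 1064)*(920 + (h(-2, -4) + (6 - 1)²)²) = (-3870 - 1064)*(920 + (2*(-2) + (6 - 1)²)²) = -4934*(920 + (-4 + 5²)²) = -4934*(920 + (-4 + 25)²) = -4934*(920 + 21²) = -4934*(920 + 441) = -4934*1361 = -6715174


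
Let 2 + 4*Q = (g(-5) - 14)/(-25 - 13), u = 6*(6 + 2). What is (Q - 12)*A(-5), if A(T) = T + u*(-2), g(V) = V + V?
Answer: 47369/38 ≈ 1246.6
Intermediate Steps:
u = 48 (u = 6*8 = 48)
g(V) = 2*V
A(T) = -96 + T (A(T) = T + 48*(-2) = T - 96 = -96 + T)
Q = -13/38 (Q = -½ + ((2*(-5) - 14)/(-25 - 13))/4 = -½ + ((-10 - 14)/(-38))/4 = -½ + (-24*(-1/38))/4 = -½ + (¼)*(12/19) = -½ + 3/19 = -13/38 ≈ -0.34211)
(Q - 12)*A(-5) = (-13/38 - 12)*(-96 - 5) = -469/38*(-101) = 47369/38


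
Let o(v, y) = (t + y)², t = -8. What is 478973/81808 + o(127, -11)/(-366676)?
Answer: 43899592765/7499257552 ≈ 5.8539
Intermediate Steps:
o(v, y) = (-8 + y)²
478973/81808 + o(127, -11)/(-366676) = 478973/81808 + (-8 - 11)²/(-366676) = 478973*(1/81808) + (-19)²*(-1/366676) = 478973/81808 + 361*(-1/366676) = 478973/81808 - 361/366676 = 43899592765/7499257552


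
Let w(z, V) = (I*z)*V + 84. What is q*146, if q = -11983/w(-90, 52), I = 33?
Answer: 874759/77178 ≈ 11.334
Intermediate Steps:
w(z, V) = 84 + 33*V*z (w(z, V) = (33*z)*V + 84 = 33*V*z + 84 = 84 + 33*V*z)
q = 11983/154356 (q = -11983/(84 + 33*52*(-90)) = -11983/(84 - 154440) = -11983/(-154356) = -11983*(-1/154356) = 11983/154356 ≈ 0.077632)
q*146 = (11983/154356)*146 = 874759/77178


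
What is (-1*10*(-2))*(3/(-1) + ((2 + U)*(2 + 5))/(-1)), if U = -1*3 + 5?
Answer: -620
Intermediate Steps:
U = 2 (U = -3 + 5 = 2)
(-1*10*(-2))*(3/(-1) + ((2 + U)*(2 + 5))/(-1)) = (-1*10*(-2))*(3/(-1) + ((2 + 2)*(2 + 5))/(-1)) = (-10*(-2))*(3*(-1) + (4*7)*(-1)) = 20*(-3 + 28*(-1)) = 20*(-3 - 28) = 20*(-31) = -620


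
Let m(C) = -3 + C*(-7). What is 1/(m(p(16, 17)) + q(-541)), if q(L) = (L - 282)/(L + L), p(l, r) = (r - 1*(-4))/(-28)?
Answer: 2164/6515 ≈ 0.33216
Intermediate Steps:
p(l, r) = -⅐ - r/28 (p(l, r) = (r + 4)*(-1/28) = (4 + r)*(-1/28) = -⅐ - r/28)
m(C) = -3 - 7*C
q(L) = (-282 + L)/(2*L) (q(L) = (-282 + L)/((2*L)) = (-282 + L)*(1/(2*L)) = (-282 + L)/(2*L))
1/(m(p(16, 17)) + q(-541)) = 1/((-3 - 7*(-⅐ - 1/28*17)) + (½)*(-282 - 541)/(-541)) = 1/((-3 - 7*(-⅐ - 17/28)) + (½)*(-1/541)*(-823)) = 1/((-3 - 7*(-¾)) + 823/1082) = 1/((-3 + 21/4) + 823/1082) = 1/(9/4 + 823/1082) = 1/(6515/2164) = 2164/6515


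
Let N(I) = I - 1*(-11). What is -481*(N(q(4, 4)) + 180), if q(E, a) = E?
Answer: -93795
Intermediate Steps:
N(I) = 11 + I (N(I) = I + 11 = 11 + I)
-481*(N(q(4, 4)) + 180) = -481*((11 + 4) + 180) = -481*(15 + 180) = -481*195 = -93795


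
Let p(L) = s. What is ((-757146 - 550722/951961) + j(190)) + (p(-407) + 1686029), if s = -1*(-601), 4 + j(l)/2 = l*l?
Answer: 953555935914/951961 ≈ 1.0017e+6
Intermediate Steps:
j(l) = -8 + 2*l**2 (j(l) = -8 + 2*(l*l) = -8 + 2*l**2)
s = 601
p(L) = 601
((-757146 - 550722/951961) + j(190)) + (p(-407) + 1686029) = ((-757146 - 550722/951961) + (-8 + 2*190**2)) + (601 + 1686029) = ((-757146 - 550722*1/951961) + (-8 + 2*36100)) + 1686630 = ((-757146 - 550722/951961) + (-8 + 72200)) + 1686630 = (-720774014028/951961 + 72192) + 1686630 = -652050045516/951961 + 1686630 = 953555935914/951961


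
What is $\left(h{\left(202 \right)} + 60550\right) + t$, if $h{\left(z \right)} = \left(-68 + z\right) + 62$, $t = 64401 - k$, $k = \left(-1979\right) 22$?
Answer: $168685$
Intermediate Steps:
$k = -43538$
$t = 107939$ ($t = 64401 - -43538 = 64401 + 43538 = 107939$)
$h{\left(z \right)} = -6 + z$
$\left(h{\left(202 \right)} + 60550\right) + t = \left(\left(-6 + 202\right) + 60550\right) + 107939 = \left(196 + 60550\right) + 107939 = 60746 + 107939 = 168685$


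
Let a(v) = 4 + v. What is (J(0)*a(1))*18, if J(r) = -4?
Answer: -360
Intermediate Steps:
(J(0)*a(1))*18 = -4*(4 + 1)*18 = -4*5*18 = -20*18 = -360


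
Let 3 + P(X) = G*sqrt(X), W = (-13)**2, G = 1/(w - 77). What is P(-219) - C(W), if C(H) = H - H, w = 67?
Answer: -3 - I*sqrt(219)/10 ≈ -3.0 - 1.4799*I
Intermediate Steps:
G = -1/10 (G = 1/(67 - 77) = 1/(-10) = -1/10 ≈ -0.10000)
W = 169
C(H) = 0
P(X) = -3 - sqrt(X)/10
P(-219) - C(W) = (-3 - I*sqrt(219)/10) - 1*0 = (-3 - I*sqrt(219)/10) + 0 = -3 - I*sqrt(219)/10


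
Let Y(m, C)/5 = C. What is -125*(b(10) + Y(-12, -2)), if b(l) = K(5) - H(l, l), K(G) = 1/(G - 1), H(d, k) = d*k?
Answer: 54875/4 ≈ 13719.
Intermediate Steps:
K(G) = 1/(-1 + G)
Y(m, C) = 5*C
b(l) = 1/4 - l**2 (b(l) = 1/(-1 + 5) - l*l = 1/4 - l**2)
-125*(b(10) + Y(-12, -2)) = -125*((1/4 - 1*10**2) + 5*(-2)) = -125*((1/4 - 1*100) - 10) = -125*((1/4 - 100) - 10) = -125*(-399/4 - 10) = -125*(-439/4) = 54875/4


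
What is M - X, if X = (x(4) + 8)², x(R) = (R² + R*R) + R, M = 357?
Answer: -1579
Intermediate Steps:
x(R) = R + 2*R² (x(R) = (R² + R²) + R = 2*R² + R = R + 2*R²)
X = 1936 (X = (4*(1 + 2*4) + 8)² = (4*(1 + 8) + 8)² = (4*9 + 8)² = (36 + 8)² = 44² = 1936)
M - X = 357 - 1*1936 = 357 - 1936 = -1579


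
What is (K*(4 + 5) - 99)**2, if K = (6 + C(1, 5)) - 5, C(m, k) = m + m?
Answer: 5184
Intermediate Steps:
C(m, k) = 2*m
K = 3 (K = (6 + 2*1) - 5 = (6 + 2) - 5 = 8 - 5 = 3)
(K*(4 + 5) - 99)**2 = (3*(4 + 5) - 99)**2 = (3*9 - 99)**2 = (27 - 99)**2 = (-72)**2 = 5184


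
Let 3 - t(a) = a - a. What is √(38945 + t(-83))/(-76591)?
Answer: -2*√9737/76591 ≈ -0.0025767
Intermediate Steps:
t(a) = 3 (t(a) = 3 - (a - a) = 3 - 1*0 = 3 + 0 = 3)
√(38945 + t(-83))/(-76591) = √(38945 + 3)/(-76591) = √38948*(-1/76591) = (2*√9737)*(-1/76591) = -2*√9737/76591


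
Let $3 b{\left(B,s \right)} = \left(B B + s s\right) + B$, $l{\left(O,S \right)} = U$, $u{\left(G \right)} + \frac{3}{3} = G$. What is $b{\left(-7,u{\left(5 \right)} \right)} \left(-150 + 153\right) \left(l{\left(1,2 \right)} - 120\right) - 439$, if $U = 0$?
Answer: $-7399$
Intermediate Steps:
$u{\left(G \right)} = -1 + G$
$l{\left(O,S \right)} = 0$
$b{\left(B,s \right)} = \frac{B}{3} + \frac{B^{2}}{3} + \frac{s^{2}}{3}$ ($b{\left(B,s \right)} = \frac{\left(B B + s s\right) + B}{3} = \frac{\left(B^{2} + s^{2}\right) + B}{3} = \frac{B + B^{2} + s^{2}}{3} = \frac{B}{3} + \frac{B^{2}}{3} + \frac{s^{2}}{3}$)
$b{\left(-7,u{\left(5 \right)} \right)} \left(-150 + 153\right) \left(l{\left(1,2 \right)} - 120\right) - 439 = \left(\frac{1}{3} \left(-7\right) + \frac{\left(-7\right)^{2}}{3} + \frac{\left(-1 + 5\right)^{2}}{3}\right) \left(-150 + 153\right) \left(0 - 120\right) - 439 = \left(- \frac{7}{3} + \frac{1}{3} \cdot 49 + \frac{4^{2}}{3}\right) 3 \left(-120\right) - 439 = \left(- \frac{7}{3} + \frac{49}{3} + \frac{1}{3} \cdot 16\right) \left(-360\right) - 439 = \left(- \frac{7}{3} + \frac{49}{3} + \frac{16}{3}\right) \left(-360\right) - 439 = \frac{58}{3} \left(-360\right) - 439 = -6960 - 439 = -7399$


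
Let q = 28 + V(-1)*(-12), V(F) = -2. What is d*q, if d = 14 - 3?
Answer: 572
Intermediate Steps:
d = 11
q = 52 (q = 28 - 2*(-12) = 28 + 24 = 52)
d*q = 11*52 = 572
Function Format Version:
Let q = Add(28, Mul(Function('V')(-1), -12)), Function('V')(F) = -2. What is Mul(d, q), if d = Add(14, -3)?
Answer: 572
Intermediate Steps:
d = 11
q = 52 (q = Add(28, Mul(-2, -12)) = Add(28, 24) = 52)
Mul(d, q) = Mul(11, 52) = 572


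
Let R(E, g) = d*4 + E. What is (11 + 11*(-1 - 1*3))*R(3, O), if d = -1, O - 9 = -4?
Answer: 33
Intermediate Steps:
O = 5 (O = 9 - 4 = 5)
R(E, g) = -4 + E (R(E, g) = -1*4 + E = -4 + E)
(11 + 11*(-1 - 1*3))*R(3, O) = (11 + 11*(-1 - 1*3))*(-4 + 3) = (11 + 11*(-1 - 3))*(-1) = (11 + 11*(-4))*(-1) = (11 - 44)*(-1) = -33*(-1) = 33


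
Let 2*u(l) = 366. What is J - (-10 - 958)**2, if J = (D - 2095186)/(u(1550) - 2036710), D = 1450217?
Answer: -1908274030679/2036527 ≈ -9.3702e+5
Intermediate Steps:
u(l) = 183 (u(l) = (1/2)*366 = 183)
J = 644969/2036527 (J = (1450217 - 2095186)/(183 - 2036710) = -644969/(-2036527) = -644969*(-1/2036527) = 644969/2036527 ≈ 0.31670)
J - (-10 - 958)**2 = 644969/2036527 - (-10 - 958)**2 = 644969/2036527 - 1*(-968)**2 = 644969/2036527 - 1*937024 = 644969/2036527 - 937024 = -1908274030679/2036527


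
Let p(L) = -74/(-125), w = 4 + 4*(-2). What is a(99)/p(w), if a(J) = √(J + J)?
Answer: 375*√22/74 ≈ 23.769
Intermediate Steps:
a(J) = √2*√J (a(J) = √(2*J) = √2*√J)
w = -4 (w = 4 - 8 = -4)
p(L) = 74/125 (p(L) = -74*(-1)/125 = -1*(-74/125) = 74/125)
a(99)/p(w) = (√2*√99)/(74/125) = (√2*(3*√11))*(125/74) = (3*√22)*(125/74) = 375*√22/74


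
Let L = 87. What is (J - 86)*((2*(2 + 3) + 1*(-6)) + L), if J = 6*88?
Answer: 40222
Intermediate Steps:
J = 528
(J - 86)*((2*(2 + 3) + 1*(-6)) + L) = (528 - 86)*((2*(2 + 3) + 1*(-6)) + 87) = 442*((2*5 - 6) + 87) = 442*((10 - 6) + 87) = 442*(4 + 87) = 442*91 = 40222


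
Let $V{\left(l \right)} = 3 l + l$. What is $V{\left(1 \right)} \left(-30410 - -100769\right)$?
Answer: $281436$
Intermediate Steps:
$V{\left(l \right)} = 4 l$
$V{\left(1 \right)} \left(-30410 - -100769\right) = 4 \cdot 1 \left(-30410 - -100769\right) = 4 \left(-30410 + 100769\right) = 4 \cdot 70359 = 281436$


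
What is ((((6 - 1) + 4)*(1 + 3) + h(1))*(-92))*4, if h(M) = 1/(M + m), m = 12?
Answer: -172592/13 ≈ -13276.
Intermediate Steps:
h(M) = 1/(12 + M) (h(M) = 1/(M + 12) = 1/(12 + M))
((((6 - 1) + 4)*(1 + 3) + h(1))*(-92))*4 = ((((6 - 1) + 4)*(1 + 3) + 1/(12 + 1))*(-92))*4 = (((5 + 4)*4 + 1/13)*(-92))*4 = ((9*4 + 1/13)*(-92))*4 = ((36 + 1/13)*(-92))*4 = ((469/13)*(-92))*4 = -43148/13*4 = -172592/13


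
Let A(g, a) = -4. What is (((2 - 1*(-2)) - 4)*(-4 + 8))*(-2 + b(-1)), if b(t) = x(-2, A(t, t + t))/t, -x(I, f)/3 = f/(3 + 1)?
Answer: 0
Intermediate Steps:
x(I, f) = -3*f/4 (x(I, f) = -3*f/(3 + 1) = -3*f/4)
b(t) = 3/t (b(t) = (-3/4*(-4))/t = 3/t)
(((2 - 1*(-2)) - 4)*(-4 + 8))*(-2 + b(-1)) = (((2 - 1*(-2)) - 4)*(-4 + 8))*(-2 + 3/(-1)) = (((2 + 2) - 4)*4)*(-2 + 3*(-1)) = ((4 - 4)*4)*(-2 - 3) = (0*4)*(-5) = 0*(-5) = 0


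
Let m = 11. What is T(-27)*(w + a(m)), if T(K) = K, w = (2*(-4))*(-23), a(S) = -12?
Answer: -4644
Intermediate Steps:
w = 184 (w = -8*(-23) = 184)
T(-27)*(w + a(m)) = -27*(184 - 12) = -27*172 = -4644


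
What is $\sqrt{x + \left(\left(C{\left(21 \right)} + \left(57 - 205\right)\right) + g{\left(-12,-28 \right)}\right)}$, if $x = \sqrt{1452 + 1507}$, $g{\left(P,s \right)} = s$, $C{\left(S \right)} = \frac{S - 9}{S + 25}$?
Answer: $\frac{\sqrt{-92966 + 529 \sqrt{2959}}}{23} \approx 11.016 i$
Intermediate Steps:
$C{\left(S \right)} = \frac{-9 + S}{25 + S}$
$x = \sqrt{2959} \approx 54.397$
$\sqrt{x + \left(\left(C{\left(21 \right)} + \left(57 - 205\right)\right) + g{\left(-12,-28 \right)}\right)} = \sqrt{\sqrt{2959} + \left(\left(\frac{-9 + 21}{25 + 21} + \left(57 - 205\right)\right) - 28\right)} = \sqrt{\sqrt{2959} - \left(176 - \frac{1}{46} \cdot 12\right)} = \sqrt{\sqrt{2959} + \left(\left(\frac{1}{46} \cdot 12 - 148\right) - 28\right)} = \sqrt{\sqrt{2959} + \left(\left(\frac{6}{23} - 148\right) - 28\right)} = \sqrt{\sqrt{2959} - \frac{4042}{23}} = \sqrt{- \frac{4042}{23} + \sqrt{2959}}$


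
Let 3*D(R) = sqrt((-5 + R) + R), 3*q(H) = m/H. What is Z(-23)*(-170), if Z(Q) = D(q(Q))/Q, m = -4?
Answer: 170*I*sqrt(23253)/4761 ≈ 5.4449*I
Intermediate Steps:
q(H) = -4/(3*H) (q(H) = (-4/H)/3 = -4/(3*H))
D(R) = sqrt(-5 + 2*R)/3 (D(R) = sqrt((-5 + R) + R)/3 = sqrt(-5 + 2*R)/3)
Z(Q) = sqrt(-5 - 8/(3*Q))/(3*Q) (Z(Q) = (sqrt(-5 + 2*(-4/(3*Q)))/3)/Q = (sqrt(-5 - 8/(3*Q))/3)/Q = sqrt(-5 - 8/(3*Q))/(3*Q))
Z(-23)*(-170) = ((1/9)*sqrt(-45 - 24/(-23))/(-23))*(-170) = ((1/9)*(-1/23)*sqrt(-45 - 24*(-1/23)))*(-170) = ((1/9)*(-1/23)*sqrt(-45 + 24/23))*(-170) = ((1/9)*(-1/23)*sqrt(-1011/23))*(-170) = ((1/9)*(-1/23)*(I*sqrt(23253)/23))*(-170) = -I*sqrt(23253)/4761*(-170) = 170*I*sqrt(23253)/4761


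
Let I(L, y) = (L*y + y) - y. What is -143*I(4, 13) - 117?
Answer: -7553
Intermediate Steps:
I(L, y) = L*y (I(L, y) = (y + L*y) - y = L*y)
-143*I(4, 13) - 117 = -572*13 - 117 = -143*52 - 117 = -7436 - 117 = -7553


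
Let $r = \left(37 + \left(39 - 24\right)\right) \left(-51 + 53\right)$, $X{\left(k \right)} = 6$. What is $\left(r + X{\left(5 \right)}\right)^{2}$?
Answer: $12100$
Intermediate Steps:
$r = 104$ ($r = \left(37 + 15\right) 2 = 52 \cdot 2 = 104$)
$\left(r + X{\left(5 \right)}\right)^{2} = \left(104 + 6\right)^{2} = 110^{2} = 12100$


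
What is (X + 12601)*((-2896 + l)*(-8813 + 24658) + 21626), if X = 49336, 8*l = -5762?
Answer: -14190474082477/4 ≈ -3.5476e+12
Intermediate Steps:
l = -2881/4 (l = (1/8)*(-5762) = -2881/4 ≈ -720.25)
(X + 12601)*((-2896 + l)*(-8813 + 24658) + 21626) = (49336 + 12601)*((-2896 - 2881/4)*(-8813 + 24658) + 21626) = 61937*(-14465/4*15845 + 21626) = 61937*(-229197925/4 + 21626) = 61937*(-229111421/4) = -14190474082477/4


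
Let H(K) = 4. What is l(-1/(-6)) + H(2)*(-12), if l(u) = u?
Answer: -287/6 ≈ -47.833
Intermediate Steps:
l(-1/(-6)) + H(2)*(-12) = -1/(-6) + 4*(-12) = -1*(-⅙) - 48 = ⅙ - 48 = -287/6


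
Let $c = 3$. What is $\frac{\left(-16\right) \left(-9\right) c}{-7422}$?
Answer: $- \frac{72}{1237} \approx -0.058205$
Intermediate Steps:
$\frac{\left(-16\right) \left(-9\right) c}{-7422} = \frac{\left(-16\right) \left(-9\right) 3}{-7422} = 144 \cdot 3 \left(- \frac{1}{7422}\right) = 432 \left(- \frac{1}{7422}\right) = - \frac{72}{1237}$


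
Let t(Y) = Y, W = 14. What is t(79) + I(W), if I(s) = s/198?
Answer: 7828/99 ≈ 79.071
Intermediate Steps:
I(s) = s/198 (I(s) = s*(1/198) = s/198)
t(79) + I(W) = 79 + (1/198)*14 = 79 + 7/99 = 7828/99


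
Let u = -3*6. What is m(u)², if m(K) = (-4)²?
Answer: 256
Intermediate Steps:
u = -18
m(K) = 16
m(u)² = 16² = 256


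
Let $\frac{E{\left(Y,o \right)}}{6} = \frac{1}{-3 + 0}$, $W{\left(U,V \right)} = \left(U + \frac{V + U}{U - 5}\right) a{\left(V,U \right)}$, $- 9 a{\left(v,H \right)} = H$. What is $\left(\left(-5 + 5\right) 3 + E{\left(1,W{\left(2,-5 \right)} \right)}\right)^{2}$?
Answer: $4$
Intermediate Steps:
$a{\left(v,H \right)} = - \frac{H}{9}$
$W{\left(U,V \right)} = - \frac{U \left(U + \frac{U + V}{-5 + U}\right)}{9}$ ($W{\left(U,V \right)} = \left(U + \frac{V + U}{U - 5}\right) \left(- \frac{U}{9}\right) = \left(U + \frac{U + V}{-5 + U}\right) \left(- \frac{U}{9}\right) = - \frac{U \left(U + \frac{U + V}{-5 + U}\right)}{9}$)
$E{\left(Y,o \right)} = -2$ ($E{\left(Y,o \right)} = \frac{6}{-3 + 0} = \frac{6}{-3} = 6 \left(- \frac{1}{3}\right) = -2$)
$\left(\left(-5 + 5\right) 3 + E{\left(1,W{\left(2,-5 \right)} \right)}\right)^{2} = \left(\left(-5 + 5\right) 3 - 2\right)^{2} = \left(0 \cdot 3 - 2\right)^{2} = \left(0 - 2\right)^{2} = \left(-2\right)^{2} = 4$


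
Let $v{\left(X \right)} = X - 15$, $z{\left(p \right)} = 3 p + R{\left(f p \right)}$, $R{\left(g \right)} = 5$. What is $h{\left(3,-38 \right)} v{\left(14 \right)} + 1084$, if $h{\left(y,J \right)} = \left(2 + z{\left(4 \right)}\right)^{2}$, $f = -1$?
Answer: $723$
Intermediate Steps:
$z{\left(p \right)} = 5 + 3 p$ ($z{\left(p \right)} = 3 p + 5 = 5 + 3 p$)
$v{\left(X \right)} = -15 + X$ ($v{\left(X \right)} = X - 15 = -15 + X$)
$h{\left(y,J \right)} = 361$ ($h{\left(y,J \right)} = \left(2 + \left(5 + 3 \cdot 4\right)\right)^{2} = \left(2 + \left(5 + 12\right)\right)^{2} = \left(2 + 17\right)^{2} = 19^{2} = 361$)
$h{\left(3,-38 \right)} v{\left(14 \right)} + 1084 = 361 \left(-15 + 14\right) + 1084 = 361 \left(-1\right) + 1084 = -361 + 1084 = 723$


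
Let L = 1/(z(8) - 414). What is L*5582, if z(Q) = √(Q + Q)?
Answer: -2791/205 ≈ -13.615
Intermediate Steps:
z(Q) = √2*√Q (z(Q) = √(2*Q) = √2*√Q)
L = -1/410 (L = 1/(√2*√8 - 414) = 1/(√2*(2*√2) - 414) = 1/(4 - 414) = 1/(-410) = -1/410 ≈ -0.0024390)
L*5582 = -1/410*5582 = -2791/205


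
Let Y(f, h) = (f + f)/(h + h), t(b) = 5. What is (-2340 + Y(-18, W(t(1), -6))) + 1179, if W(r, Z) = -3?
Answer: -1155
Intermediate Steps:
Y(f, h) = f/h (Y(f, h) = (2*f)/((2*h)) = (2*f)*(1/(2*h)) = f/h)
(-2340 + Y(-18, W(t(1), -6))) + 1179 = (-2340 - 18/(-3)) + 1179 = (-2340 - 18*(-1/3)) + 1179 = (-2340 + 6) + 1179 = -2334 + 1179 = -1155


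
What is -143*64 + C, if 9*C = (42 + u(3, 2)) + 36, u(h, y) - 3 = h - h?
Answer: -9143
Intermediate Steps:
u(h, y) = 3 (u(h, y) = 3 + (h - h) = 3 + 0 = 3)
C = 9 (C = ((42 + 3) + 36)/9 = (45 + 36)/9 = (⅑)*81 = 9)
-143*64 + C = -143*64 + 9 = -9152 + 9 = -9143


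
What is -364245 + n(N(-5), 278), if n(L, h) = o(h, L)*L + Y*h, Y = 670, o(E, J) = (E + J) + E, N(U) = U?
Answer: -180740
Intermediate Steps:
o(E, J) = J + 2*E
n(L, h) = 670*h + L*(L + 2*h) (n(L, h) = (L + 2*h)*L + 670*h = L*(L + 2*h) + 670*h = 670*h + L*(L + 2*h))
-364245 + n(N(-5), 278) = -364245 + (670*278 - 5*(-5 + 2*278)) = -364245 + (186260 - 5*(-5 + 556)) = -364245 + (186260 - 5*551) = -364245 + (186260 - 2755) = -364245 + 183505 = -180740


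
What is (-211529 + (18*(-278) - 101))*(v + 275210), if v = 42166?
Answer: -68754432384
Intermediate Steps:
(-211529 + (18*(-278) - 101))*(v + 275210) = (-211529 + (18*(-278) - 101))*(42166 + 275210) = (-211529 + (-5004 - 101))*317376 = (-211529 - 5105)*317376 = -216634*317376 = -68754432384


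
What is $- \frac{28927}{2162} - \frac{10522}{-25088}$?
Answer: $- \frac{175743003}{13560064} \approx -12.96$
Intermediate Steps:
$- \frac{28927}{2162} - \frac{10522}{-25088} = \left(-28927\right) \frac{1}{2162} - - \frac{5261}{12544} = - \frac{28927}{2162} + \frac{5261}{12544} = - \frac{175743003}{13560064}$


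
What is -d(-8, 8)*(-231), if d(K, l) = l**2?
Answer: 14784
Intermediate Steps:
-d(-8, 8)*(-231) = -8**2*(-231) = -64*(-231) = -1*(-14784) = 14784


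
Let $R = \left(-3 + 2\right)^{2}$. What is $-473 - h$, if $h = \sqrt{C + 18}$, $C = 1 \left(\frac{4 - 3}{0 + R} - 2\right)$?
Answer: $-473 - \sqrt{17} \approx -477.12$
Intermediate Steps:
$R = 1$ ($R = \left(-1\right)^{2} = 1$)
$C = -1$ ($C = 1 \left(\frac{4 - 3}{0 + 1} - 2\right) = 1 \left(1 \cdot 1^{-1} - 2\right) = 1 \left(1 \cdot 1 - 2\right) = 1 \left(1 - 2\right) = 1 \left(-1\right) = -1$)
$h = \sqrt{17}$ ($h = \sqrt{-1 + 18} = \sqrt{17} \approx 4.1231$)
$-473 - h = -473 - \sqrt{17}$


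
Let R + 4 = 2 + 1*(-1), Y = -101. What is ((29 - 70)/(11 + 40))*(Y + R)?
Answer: 4264/51 ≈ 83.608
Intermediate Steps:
R = -3 (R = -4 + (2 + 1*(-1)) = -4 + (2 - 1) = -4 + 1 = -3)
((29 - 70)/(11 + 40))*(Y + R) = ((29 - 70)/(11 + 40))*(-101 - 3) = -41/51*(-104) = 4264/51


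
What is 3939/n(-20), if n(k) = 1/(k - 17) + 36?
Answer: 145743/1331 ≈ 109.50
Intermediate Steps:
n(k) = 36 + 1/(-17 + k) (n(k) = 1/(-17 + k) + 36 = 36 + 1/(-17 + k))
3939/n(-20) = 3939/(((-611 + 36*(-20))/(-17 - 20))) = 3939/(((-611 - 720)/(-37))) = 3939/((-1/37*(-1331))) = 3939/(1331/37) = 3939*(37/1331) = 145743/1331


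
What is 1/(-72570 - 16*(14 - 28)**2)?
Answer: -1/75706 ≈ -1.3209e-5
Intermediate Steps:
1/(-72570 - 16*(14 - 28)**2) = 1/(-72570 - 16*(-14)**2) = 1/(-72570 - 16*196) = 1/(-72570 - 3136) = 1/(-75706) = -1/75706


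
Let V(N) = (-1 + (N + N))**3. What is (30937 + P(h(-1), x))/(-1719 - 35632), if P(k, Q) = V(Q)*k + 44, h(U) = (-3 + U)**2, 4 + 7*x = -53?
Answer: 17718493/12811393 ≈ 1.3830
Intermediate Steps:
x = -57/7 (x = -4/7 + (1/7)*(-53) = -4/7 - 53/7 = -57/7 ≈ -8.1429)
V(N) = (-1 + 2*N)**3
P(k, Q) = 44 + k*(-1 + 2*Q)**3 (P(k, Q) = (-1 + 2*Q)**3*k + 44 = k*(-1 + 2*Q)**3 + 44 = 44 + k*(-1 + 2*Q)**3)
(30937 + P(h(-1), x))/(-1719 - 35632) = (30937 + (44 + (-3 - 1)**2*(-1 + 2*(-57/7))**3))/(-1719 - 35632) = (30937 + (44 + (-4)**2*(-1 - 114/7)**3))/(-37351) = (30937 + (44 + 16*(-121/7)**3))*(-1/37351) = (30937 + (44 + 16*(-1771561/343)))*(-1/37351) = (30937 + (44 - 28344976/343))*(-1/37351) = (30937 - 28329884/343)*(-1/37351) = -17718493/343*(-1/37351) = 17718493/12811393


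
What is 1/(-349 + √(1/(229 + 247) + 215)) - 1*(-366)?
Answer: 21182060086/57874935 - 2*√12178579/57874935 ≈ 366.00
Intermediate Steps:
1/(-349 + √(1/(229 + 247) + 215)) - 1*(-366) = 1/(-349 + √(1/476 + 215)) + 366 = 1/(-349 + √(102341/476)) + 366 = 1/(-349 + √12178579/238) + 366 = 366 + 1/(-349 + √12178579/238)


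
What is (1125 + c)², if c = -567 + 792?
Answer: 1822500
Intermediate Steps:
c = 225
(1125 + c)² = (1125 + 225)² = 1350² = 1822500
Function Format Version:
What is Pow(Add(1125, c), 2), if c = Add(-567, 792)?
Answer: 1822500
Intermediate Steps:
c = 225
Pow(Add(1125, c), 2) = Pow(Add(1125, 225), 2) = Pow(1350, 2) = 1822500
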